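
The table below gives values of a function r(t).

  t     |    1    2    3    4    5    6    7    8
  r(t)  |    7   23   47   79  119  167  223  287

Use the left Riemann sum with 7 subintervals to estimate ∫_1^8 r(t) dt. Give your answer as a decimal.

Δt = 1.
Sum = 1·[7 + 23 + 47 + 79 + 119 + 167 + 223] = 665.

665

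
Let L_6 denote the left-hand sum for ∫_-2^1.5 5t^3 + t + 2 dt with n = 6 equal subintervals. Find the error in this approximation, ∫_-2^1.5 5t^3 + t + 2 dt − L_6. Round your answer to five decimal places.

18.35373

Exact integral: ∫_-2^1.5 f(t) dt = -7.546875.
L_6 ≈ -25.9006076.
Error ≈ -7.546875 − (-25.9006076) ≈ 18.35373.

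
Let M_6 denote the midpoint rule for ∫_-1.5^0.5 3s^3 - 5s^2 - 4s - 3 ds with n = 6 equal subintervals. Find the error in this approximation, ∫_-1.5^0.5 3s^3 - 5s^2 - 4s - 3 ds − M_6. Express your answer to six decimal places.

-0.175926

Exact integral: ∫_-1.5^0.5 f(s) ds ≈ -11.58333333.
M_6 ≈ -11.40740741.
Error ≈ -11.58333333 − (-11.40740741) ≈ -0.175926.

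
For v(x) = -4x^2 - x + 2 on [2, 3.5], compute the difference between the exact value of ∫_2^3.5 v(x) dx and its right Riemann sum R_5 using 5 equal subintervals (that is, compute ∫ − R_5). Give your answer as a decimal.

Exact integral: ∫_2^3.5 v(x) dx = -47.625.
R_5 = -52.89.
Error = -47.625 − (-52.89) = 5.265.

5.265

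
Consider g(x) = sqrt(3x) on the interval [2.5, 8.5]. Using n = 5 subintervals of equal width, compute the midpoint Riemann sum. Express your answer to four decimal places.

24.0658

Δx = (8.5 − 2.5)/5 = 1.2.
Midpoints: 3.1, 4.3, 5.5, 6.7, 7.9.
g(3.1) ≈ 3.0496, g(4.3) ≈ 3.5917, g(5.5) ≈ 4.0620, g(6.7) ≈ 4.4833, g(7.9) ≈ 4.8683.
Sum = Δx · [g(3.1) + g(4.3) + g(5.5) + g(6.7) + g(7.9)].
Sum ≈ 24.0658.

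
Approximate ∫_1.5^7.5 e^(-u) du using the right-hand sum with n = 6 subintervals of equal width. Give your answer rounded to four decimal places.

Δu = (7.5 − 1.5)/6 = 1.
Right endpoints: 2.5, 3.5, 4.5, 5.5, 6.5, 7.5.
f(2.5) ≈ 0.0821, f(3.5) ≈ 0.0302, f(4.5) ≈ 0.0111, f(5.5) ≈ 0.0041, f(6.5) ≈ 0.0015, f(7.5) ≈ 0.0006.
Sum = Δu · [f(2.5) + f(3.5) + f(4.5) + ...].
Sum ≈ 0.1295.

0.1295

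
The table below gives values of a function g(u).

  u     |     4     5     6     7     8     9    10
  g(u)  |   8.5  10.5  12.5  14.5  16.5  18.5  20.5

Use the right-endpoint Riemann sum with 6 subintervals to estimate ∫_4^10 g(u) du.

Δu = 1.
Sum = 1·[10.5 + 12.5 + 14.5 + 16.5 + 18.5 + 20.5] = 93.

93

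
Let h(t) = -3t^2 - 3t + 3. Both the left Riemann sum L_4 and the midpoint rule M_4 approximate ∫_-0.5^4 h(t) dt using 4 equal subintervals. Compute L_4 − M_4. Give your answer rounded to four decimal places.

L_4 = -42.92578125.
M_4 ≈ -72.826172.
L_4 − M_4 ≈ 29.9004.

29.9004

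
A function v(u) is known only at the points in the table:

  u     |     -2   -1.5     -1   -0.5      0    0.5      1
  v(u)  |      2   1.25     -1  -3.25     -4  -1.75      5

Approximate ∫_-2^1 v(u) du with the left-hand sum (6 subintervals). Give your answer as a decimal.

-3.375

Δu = 0.5.
Sum = 0.5·[2 + 1.25 + (-1) + (-3.25) + (-4) + (-1.75)] = -3.375.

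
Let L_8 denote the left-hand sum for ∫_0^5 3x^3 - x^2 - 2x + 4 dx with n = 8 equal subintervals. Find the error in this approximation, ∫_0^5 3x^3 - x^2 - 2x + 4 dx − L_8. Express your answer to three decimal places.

99.251

Exact integral: ∫_0^5 f(x) dx ≈ 422.08333.
L_8 = 322.83203125.
Error ≈ 422.08333 − 322.83203125 ≈ 99.251.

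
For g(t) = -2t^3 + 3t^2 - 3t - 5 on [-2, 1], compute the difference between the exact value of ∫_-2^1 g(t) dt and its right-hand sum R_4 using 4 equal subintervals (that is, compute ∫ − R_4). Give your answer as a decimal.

Exact integral: ∫_-2^1 g(t) dt = 6.
R_4 = -5.8125.
Error = 6 − (-5.8125) = 11.8125.

11.8125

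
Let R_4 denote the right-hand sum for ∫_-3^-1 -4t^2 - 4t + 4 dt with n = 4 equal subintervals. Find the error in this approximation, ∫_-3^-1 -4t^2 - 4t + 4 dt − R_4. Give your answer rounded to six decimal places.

-5.666667

Exact integral: ∫_-3^-1 f(t) dt ≈ -10.66666667.
R_4 = -5.
Error ≈ -10.66666667 − (-5) ≈ -5.666667.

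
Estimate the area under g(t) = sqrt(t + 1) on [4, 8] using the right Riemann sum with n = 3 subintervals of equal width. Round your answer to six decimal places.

Δt = (8 − 4)/3 = 4/3.
Right endpoints: 16/3, 20/3, 8.
g(16/3) ≈ 2.516611, g(20/3) ≈ 2.768875, g(8) ≈ 3.000000.
Sum = Δt · [g(16/3) + g(20/3) + g(8)].
Sum ≈ 11.047315.

11.047315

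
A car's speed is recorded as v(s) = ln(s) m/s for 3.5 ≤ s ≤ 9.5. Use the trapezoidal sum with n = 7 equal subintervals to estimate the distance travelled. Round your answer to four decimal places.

10.9916

Δs = (9.5 − 3.5)/7 = 6/7.
v(3.5) ≈ 1.2528, v(61/14) ≈ 1.4718, v(73/14) ≈ 1.6514, v(85/14) ≈ 1.8036, v(97/14) ≈ 1.9357, v(109/14) ≈ 2.0523, v(121/14) ≈ 2.1567, v(9.5) ≈ 2.2513.
T_7 = (Δs/2)·[v(s_0) + 2v(s_1) + ... + 2v(s_{6}) + v(s_7)].
Sum ≈ 10.9916.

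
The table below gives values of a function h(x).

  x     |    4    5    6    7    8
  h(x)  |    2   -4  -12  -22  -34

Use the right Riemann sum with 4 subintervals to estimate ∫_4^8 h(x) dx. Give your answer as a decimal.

Δx = 1.
Sum = 1·[(-4) + (-12) + (-22) + (-34)] = -72.

-72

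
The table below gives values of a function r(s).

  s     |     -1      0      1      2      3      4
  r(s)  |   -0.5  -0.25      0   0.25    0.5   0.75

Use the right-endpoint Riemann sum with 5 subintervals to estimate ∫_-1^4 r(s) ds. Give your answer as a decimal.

1.25

Δs = 1.
Sum = 1·[(-0.25) + 0 + 0.25 + 0.5 + 0.75] = 1.25.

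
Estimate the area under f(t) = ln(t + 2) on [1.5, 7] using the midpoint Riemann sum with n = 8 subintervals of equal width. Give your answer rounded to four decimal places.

9.8938

Δt = (7 − 1.5)/8 = 0.6875.
Midpoints: 1.84375, 2.53125, 3.21875, 3.90625, 4.59375, 5.28125, 5.96875, 6.65625.
f(1.84375) ≈ 1.3464, f(2.53125) ≈ 1.5110, f(3.21875) ≈ 1.6523, f(3.90625) ≈ 1.7760, f(4.59375) ≈ 1.8861, f(5.28125) ≈ 1.9853, f(5.96875) ≈ 2.0755, f(6.65625) ≈ 2.1583.
Sum = Δt · [f(1.84375) + f(2.53125) + f(3.21875) + ...].
Sum ≈ 9.8938.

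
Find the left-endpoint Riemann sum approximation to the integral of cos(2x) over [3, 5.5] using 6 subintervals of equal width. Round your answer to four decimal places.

-0.1401

Δx = (5.5 − 3)/6 = 5/12.
Left endpoints: 3, 41/12, 23/6, 4.25, 14/3, 61/12.
f(3) ≈ 0.9602, f(41/12) ≈ 0.8524, f(23/6) ≈ 0.1862, f(4.25) ≈ -0.6020, f(14/3) ≈ -0.9958, f(61/12) ≈ -0.7372.
Sum = Δx · [f(3) + f(41/12) + f(23/6) + ...].
Sum ≈ -0.1401.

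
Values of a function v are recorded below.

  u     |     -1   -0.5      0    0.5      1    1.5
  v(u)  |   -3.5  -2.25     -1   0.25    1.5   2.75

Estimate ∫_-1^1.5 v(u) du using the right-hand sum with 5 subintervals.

0.625

Δu = 0.5.
Sum = 0.5·[(-2.25) + (-1) + 0.25 + 1.5 + 2.75] = 0.625.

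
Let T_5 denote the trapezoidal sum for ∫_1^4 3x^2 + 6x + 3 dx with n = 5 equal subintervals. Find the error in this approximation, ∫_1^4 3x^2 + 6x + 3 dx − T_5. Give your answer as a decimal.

-0.54

Exact integral: ∫_1^4 f(x) dx = 117.
T_5 = 117.54.
Error = 117 − 117.54 = -0.54.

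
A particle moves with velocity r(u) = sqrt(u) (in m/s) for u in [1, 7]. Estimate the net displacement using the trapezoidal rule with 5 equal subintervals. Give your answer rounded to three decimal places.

Δu = (7 − 1)/5 = 1.2.
r(1) ≈ 1.000, r(2.2) ≈ 1.483, r(3.4) ≈ 1.844, r(4.6) ≈ 2.145, r(5.8) ≈ 2.408, r(7) ≈ 2.646.
T_5 = (Δu/2)·[r(u_0) + 2r(u_1) + ... + 2r(u_{4}) + r(u_5)].
Sum ≈ 11.644.

11.644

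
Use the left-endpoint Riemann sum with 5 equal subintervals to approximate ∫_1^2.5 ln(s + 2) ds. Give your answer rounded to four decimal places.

1.9109

Δs = (2.5 − 1)/5 = 0.3.
Left endpoints: 1, 1.3, 1.6, 1.9, 2.2.
f(1) ≈ 1.0986, f(1.3) ≈ 1.1939, f(1.6) ≈ 1.2809, f(1.9) ≈ 1.3610, f(2.2) ≈ 1.4351.
Sum = Δs · [f(1) + f(1.3) + f(1.6) + f(1.9) + f(2.2)].
Sum ≈ 1.9109.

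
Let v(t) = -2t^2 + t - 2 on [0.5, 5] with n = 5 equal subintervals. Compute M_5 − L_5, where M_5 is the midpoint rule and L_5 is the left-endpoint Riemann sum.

M_5 = -79.2675.
L_5 = -60.84.
M_5 − L_5 = -18.4275.

-18.4275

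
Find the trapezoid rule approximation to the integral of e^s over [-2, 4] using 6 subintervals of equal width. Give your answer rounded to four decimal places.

58.9275

Δs = (4 − (-2))/6 = 1.
f(-2) ≈ 0.1353, f(-1) ≈ 0.3679, f(0) ≈ 1.0000, f(1) ≈ 2.7183, f(2) ≈ 7.3891, f(3) ≈ 20.0855, f(4) ≈ 54.5982.
T_6 = (Δs/2)·[f(s_0) + 2f(s_1) + ... + 2f(s_{5}) + f(s_6)].
Sum ≈ 58.9275.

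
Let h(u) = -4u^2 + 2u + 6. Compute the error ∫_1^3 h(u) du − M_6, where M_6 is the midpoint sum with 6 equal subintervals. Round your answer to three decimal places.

Exact integral: ∫_1^3 h(u) du ≈ -14.66667.
M_6 ≈ -14.59259.
Error ≈ -14.66667 − (-14.59259) ≈ -0.074.

-0.074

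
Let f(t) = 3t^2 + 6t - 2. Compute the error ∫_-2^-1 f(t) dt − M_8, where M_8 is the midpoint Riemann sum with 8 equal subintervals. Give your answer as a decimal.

Exact integral: ∫_-2^-1 f(t) dt = -4.
M_8 = -4.00390625.
Error = -4 − (-4.00390625) = 0.00390625.

0.00390625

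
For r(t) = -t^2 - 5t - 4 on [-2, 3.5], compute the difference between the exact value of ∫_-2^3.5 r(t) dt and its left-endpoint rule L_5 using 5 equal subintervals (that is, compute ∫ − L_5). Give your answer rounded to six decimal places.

Exact integral: ∫_-2^3.5 r(t) dt ≈ -59.58333333.
L_5 = -41.03.
Error ≈ -59.58333333 − (-41.03) ≈ -18.553333.

-18.553333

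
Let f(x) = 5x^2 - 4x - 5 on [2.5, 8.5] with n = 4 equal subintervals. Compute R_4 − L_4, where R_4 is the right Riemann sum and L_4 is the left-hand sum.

R_4 = 1076.25.
L_4 = 617.25.
R_4 − L_4 = 459.

459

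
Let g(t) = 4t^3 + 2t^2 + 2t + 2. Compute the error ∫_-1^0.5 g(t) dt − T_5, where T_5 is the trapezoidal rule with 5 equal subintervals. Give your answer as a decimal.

0.0225

Exact integral: ∫_-1^0.5 g(t) dt = 2.0625.
T_5 = 2.04.
Error = 2.0625 − 2.04 = 0.0225.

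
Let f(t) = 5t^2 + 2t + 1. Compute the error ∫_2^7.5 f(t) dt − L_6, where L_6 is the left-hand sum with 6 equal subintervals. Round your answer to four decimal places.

120.9300

Exact integral: ∫_2^7.5 f(t) dt ≈ 747.541667.
L_6 ≈ 626.611690.
Error ≈ 747.541667 − 626.611690 ≈ 120.9300.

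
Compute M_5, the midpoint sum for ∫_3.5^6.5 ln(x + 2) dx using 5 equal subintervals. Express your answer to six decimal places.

5.815409

Δx = (6.5 − 3.5)/5 = 0.6.
Midpoints: 3.8, 4.4, 5, 5.6, 6.2.
f(3.8) ≈ 1.757858, f(4.4) ≈ 1.856298, f(5) ≈ 1.945910, f(5.6) ≈ 2.028148, f(6.2) ≈ 2.104134.
Sum = Δx · [f(3.8) + f(4.4) + f(5) + f(5.6) + f(6.2)].
Sum ≈ 5.815409.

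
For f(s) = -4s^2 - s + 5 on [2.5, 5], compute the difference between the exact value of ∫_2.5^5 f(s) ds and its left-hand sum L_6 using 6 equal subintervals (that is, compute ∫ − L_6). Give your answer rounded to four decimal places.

Exact integral: ∫_2.5^5 f(s) ds ≈ -142.708333.
L_6 ≈ -126.851852.
Error ≈ -142.708333 − (-126.851852) ≈ -15.8565.

-15.8565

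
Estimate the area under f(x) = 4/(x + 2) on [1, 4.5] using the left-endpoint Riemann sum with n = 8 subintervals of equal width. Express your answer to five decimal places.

3.25538

Δx = (4.5 − 1)/8 = 0.4375.
Left endpoints: 1, 1.4375, 1.875, 2.3125, 2.75, 3.1875, 3.625, 4.0625.
f(1) = 4/3, f(1.4375) = 64/55, f(1.875) = 32/31, f(2.3125) = 64/69, f(2.75) = 16/19, f(3.1875) = 64/83, f(3.625) = 32/45, f(4.0625) = 64/97.
Sum = Δx · [f(1) + f(1.4375) + f(1.875) + ...].
Sum ≈ 3.25538.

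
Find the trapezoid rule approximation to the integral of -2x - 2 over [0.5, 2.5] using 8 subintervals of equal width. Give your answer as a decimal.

-10

Δx = (2.5 − 0.5)/8 = 0.25.
f(0.5) = -3, f(0.75) = -3.5, f(1) = -4, f(1.25) = -4.5, f(1.5) = -5, f(1.75) = -5.5, f(2) = -6, f(2.25) = -6.5, f(2.5) = -7.
T_8 = (Δx/2)·[f(x_0) + 2f(x_1) + ... + 2f(x_{7}) + f(x_8)].
Sum = -10.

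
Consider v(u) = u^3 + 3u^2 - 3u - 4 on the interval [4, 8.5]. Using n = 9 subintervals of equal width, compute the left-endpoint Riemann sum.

Δu = (8.5 − 4)/9 = 0.5.
Left endpoints: 4, 4.5, 5, 5.5, 6, 6.5, 7, 7.5, 8.
v(4) = 96, v(4.5) = 134.375, v(5) = 181, v(5.5) = 236.625, v(6) = 302, v(6.5) = 377.875, v(7) = 465, v(7.5) = 564.125, v(8) = 676.
Sum = Δu · [v(4) + v(4.5) + v(5) + ...].
Sum = 1516.5.

1516.5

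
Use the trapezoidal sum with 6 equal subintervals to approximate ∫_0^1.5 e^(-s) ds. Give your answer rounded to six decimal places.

Δs = (1.5 − 0)/6 = 0.25.
f(0) ≈ 1.000000, f(0.25) ≈ 0.778801, f(0.5) ≈ 0.606531, f(0.75) ≈ 0.472367, f(1) ≈ 0.367879, f(1.25) ≈ 0.286505, f(1.5) ≈ 0.223130.
T_6 = (Δs/2)·[f(s_0) + 2f(s_1) + ... + 2f(s_{5}) + f(s_6)].
Sum ≈ 0.780912.

0.780912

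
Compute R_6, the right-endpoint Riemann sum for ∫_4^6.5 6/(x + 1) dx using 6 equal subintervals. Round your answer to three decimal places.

2.351

Δx = (6.5 − 4)/6 = 5/12.
Right endpoints: 53/12, 29/6, 5.25, 17/3, 73/12, 6.5.
f(53/12) = 72/65, f(29/6) = 36/35, f(5.25) = 0.96, f(17/3) = 0.9, f(73/12) = 72/85, f(6.5) = 0.8.
Sum = Δx · [f(53/12) + f(29/6) + f(5.25) + ...].
Sum ≈ 2.351.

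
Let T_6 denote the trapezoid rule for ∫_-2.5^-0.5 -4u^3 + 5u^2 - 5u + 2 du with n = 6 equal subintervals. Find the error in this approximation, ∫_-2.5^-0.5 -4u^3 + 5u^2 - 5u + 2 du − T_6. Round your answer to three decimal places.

-0.852

Exact integral: ∫_-2.5^-0.5 f(u) du ≈ 83.83333.
T_6 ≈ 84.68519.
Error ≈ 83.83333 − 84.68519 ≈ -0.852.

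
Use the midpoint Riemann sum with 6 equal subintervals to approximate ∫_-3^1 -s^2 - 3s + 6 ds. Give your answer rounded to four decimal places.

Δs = (1 − (-3))/6 = 2/3.
Midpoints: -8/3, -2, -4/3, -2/3, 0, 2/3.
f(-8/3) = 62/9, f(-2) = 8, f(-4/3) = 74/9, f(-2/3) = 68/9, f(0) = 6, f(2/3) = 32/9.
Sum = Δs · [f(-8/3) + f(-2) + f(-4/3) + ...].
Sum ≈ 26.8148.

26.8148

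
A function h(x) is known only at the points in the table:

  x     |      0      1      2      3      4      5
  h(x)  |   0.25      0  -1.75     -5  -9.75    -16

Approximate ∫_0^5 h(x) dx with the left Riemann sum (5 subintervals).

Δx = 1.
Sum = 1·[0.25 + 0 + (-1.75) + (-5) + (-9.75)] = -16.25.

-16.25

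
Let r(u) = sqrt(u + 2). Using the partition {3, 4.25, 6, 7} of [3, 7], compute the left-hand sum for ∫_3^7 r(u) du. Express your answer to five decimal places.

9.99851

Subinterval widths: 1.25, 1.75, 1.
Left endpoints: 3, 4.25, 6.
r(3) ≈ 2.23607, r(4.25) ≈ 2.50000, r(6) ≈ 2.82843.
Sum = Σ Δu_i · r(u_i).
Sum ≈ 9.99851.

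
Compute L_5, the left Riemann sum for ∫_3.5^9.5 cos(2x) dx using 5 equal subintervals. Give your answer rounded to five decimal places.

-0.25917

Δx = (9.5 − 3.5)/5 = 1.2.
Left endpoints: 3.5, 4.7, 5.9, 7.1, 8.3.
f(3.5) ≈ 0.75390, f(4.7) ≈ -0.99969, f(5.9) ≈ 0.72043, f(7.1) ≈ -0.06279, f(8.3) ≈ -0.62783.
Sum = Δx · [f(3.5) + f(4.7) + f(5.9) + f(7.1) + f(8.3)].
Sum ≈ -0.25917.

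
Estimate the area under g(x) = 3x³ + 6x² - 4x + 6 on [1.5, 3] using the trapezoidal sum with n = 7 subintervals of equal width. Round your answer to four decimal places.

100.0045

Δx = (3 − 1.5)/7 = 3/14.
g(1.5) = 23.625, g(12/7) = 10938/343, g(27/14) = 115581/2744, g(15/7) = 18693/343, g(33/14) = 189879/2744, g(18/7) = 29634/343, g(39/14) = 291609/2744, g(3) = 129.
T_7 = (Δx/2)·[g(x_0) + 2g(x_1) + ... + 2g(x_{6}) + g(x_7)].
Sum ≈ 100.0045.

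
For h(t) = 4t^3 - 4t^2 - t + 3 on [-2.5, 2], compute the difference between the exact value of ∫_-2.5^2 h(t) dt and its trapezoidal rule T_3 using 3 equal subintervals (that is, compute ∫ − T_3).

Exact integral: ∫_-2.5^2 h(t) dt = -39.9375.
T_3 = -51.75.
Error = -39.9375 − (-51.75) = 11.8125.

11.8125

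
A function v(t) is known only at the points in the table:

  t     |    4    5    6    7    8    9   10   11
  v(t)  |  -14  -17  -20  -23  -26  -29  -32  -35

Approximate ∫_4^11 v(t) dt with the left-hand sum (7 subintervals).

-161

Δt = 1.
Sum = 1·[(-14) + (-17) + (-20) + (-23) + (-26) + (-29) + (-32)] = -161.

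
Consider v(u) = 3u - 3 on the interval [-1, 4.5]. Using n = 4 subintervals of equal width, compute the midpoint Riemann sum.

Δu = (4.5 − (-1))/4 = 1.375.
Midpoints: -0.3125, 1.0625, 2.4375, 3.8125.
v(-0.3125) = -3.9375, v(1.0625) = 0.1875, v(2.4375) = 4.3125, v(3.8125) = 8.4375.
Sum = Δu · [v(-0.3125) + v(1.0625) + v(2.4375) + v(3.8125)].
Sum = 12.375.

12.375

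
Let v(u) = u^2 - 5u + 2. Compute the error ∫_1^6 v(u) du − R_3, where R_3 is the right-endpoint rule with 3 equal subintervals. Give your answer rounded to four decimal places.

Exact integral: ∫_1^6 v(u) du ≈ -5.833333.
R_3 ≈ 4.814815.
Error ≈ -5.833333 − 4.814815 ≈ -10.6481.

-10.6481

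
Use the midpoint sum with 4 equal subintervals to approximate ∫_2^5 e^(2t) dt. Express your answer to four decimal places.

10019.8014

Δt = (5 − 2)/4 = 0.75.
Midpoints: 2.375, 3.125, 3.875, 4.625.
f(2.375) ≈ 115.5843, f(3.125) ≈ 518.0128, f(3.875) ≈ 2321.5724, f(4.625) ≈ 10404.5657.
Sum = Δt · [f(2.375) + f(3.125) + f(3.875) + f(4.625)].
Sum ≈ 10019.8014.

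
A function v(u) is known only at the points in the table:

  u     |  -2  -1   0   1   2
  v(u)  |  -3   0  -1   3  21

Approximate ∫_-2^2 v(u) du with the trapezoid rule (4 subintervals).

11

Δu = 1.
T_4 = (1/2)·[(-3) + 2·0 + 2·(-1) + 2·3 + 21] = 11.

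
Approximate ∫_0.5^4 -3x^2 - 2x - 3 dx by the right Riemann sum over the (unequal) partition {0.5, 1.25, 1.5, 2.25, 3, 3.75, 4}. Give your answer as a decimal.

-109.109375

Subinterval widths: 0.75, 0.25, 0.75, 0.75, 0.75, 0.25.
Right endpoints: 1.25, 1.5, 2.25, 3, 3.75, 4.
f(1.25) = -10.1875, f(1.5) = -12.75, f(2.25) = -22.6875, f(3) = -36, f(3.75) = -52.6875, f(4) = -59.
Sum = Σ Δx_i · f(x_i).
Sum = -109.109375.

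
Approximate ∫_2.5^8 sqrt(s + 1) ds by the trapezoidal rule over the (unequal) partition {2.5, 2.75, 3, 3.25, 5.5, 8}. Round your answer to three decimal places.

Subinterval widths: 0.25, 0.25, 0.25, 2.25, 2.5.
f(2.5) ≈ 1.871, f(2.75) ≈ 1.936, f(3) ≈ 2.000, f(3.25) ≈ 2.062, f(5.5) ≈ 2.550, f(8) ≈ 3.000.
On each subinterval the trapezoid contributes (Δs_i/2)·[f(s_{i-1}) + f(s_i)].
Sum ≈ 13.600.

13.600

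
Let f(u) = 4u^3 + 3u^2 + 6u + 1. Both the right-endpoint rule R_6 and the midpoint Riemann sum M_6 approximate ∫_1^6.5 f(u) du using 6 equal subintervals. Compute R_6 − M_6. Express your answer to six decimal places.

R_6 ≈ 2797.39930556.
M_6 ≈ 2168.45138889.
R_6 − M_6 ≈ 628.947917.

628.947917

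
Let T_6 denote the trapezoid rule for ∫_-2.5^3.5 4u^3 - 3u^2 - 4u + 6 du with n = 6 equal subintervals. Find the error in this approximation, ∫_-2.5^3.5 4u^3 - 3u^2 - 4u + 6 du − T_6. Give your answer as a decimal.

Exact integral: ∫_-2.5^3.5 f(u) du = 76.5.
T_6 = 79.5.
Error = 76.5 − 79.5 = -3.

-3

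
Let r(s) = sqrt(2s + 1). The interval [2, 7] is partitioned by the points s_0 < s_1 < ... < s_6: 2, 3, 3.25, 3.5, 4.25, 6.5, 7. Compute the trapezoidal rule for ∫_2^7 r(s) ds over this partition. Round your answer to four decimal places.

Subinterval widths: 1, 0.25, 0.25, 0.75, 2.25, 0.5.
r(2) ≈ 2.2361, r(3) ≈ 2.6458, r(3.25) ≈ 2.7386, r(3.5) ≈ 2.8284, r(4.25) ≈ 3.0822, r(6.5) ≈ 3.7417, r(7) ≈ 3.8730.
On each subinterval the trapezoid contributes (Δs_i/2)·[r(s_{i-1}) + r(s_i)].
Sum ≈ 15.6068.

15.6068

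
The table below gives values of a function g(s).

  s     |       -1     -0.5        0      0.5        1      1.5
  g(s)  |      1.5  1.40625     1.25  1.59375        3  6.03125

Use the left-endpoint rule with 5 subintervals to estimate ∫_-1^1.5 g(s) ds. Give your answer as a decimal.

Δs = 0.5.
Sum = 0.5·[1.5 + 1.40625 + 1.25 + 1.59375 + 3] = 4.375.

4.375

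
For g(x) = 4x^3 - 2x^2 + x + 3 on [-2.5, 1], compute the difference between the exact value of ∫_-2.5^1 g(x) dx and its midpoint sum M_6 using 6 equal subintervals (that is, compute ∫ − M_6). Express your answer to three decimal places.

-1.092

Exact integral: ∫_-2.5^1 g(x) dx ≈ -41.27083.
M_6 ≈ -40.17911.
Error ≈ -41.27083 − (-40.17911) ≈ -1.092.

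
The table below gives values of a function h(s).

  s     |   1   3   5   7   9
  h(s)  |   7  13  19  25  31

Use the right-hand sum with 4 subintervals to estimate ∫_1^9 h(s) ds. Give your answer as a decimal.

176

Δs = 2.
Sum = 2·[13 + 19 + 25 + 31] = 176.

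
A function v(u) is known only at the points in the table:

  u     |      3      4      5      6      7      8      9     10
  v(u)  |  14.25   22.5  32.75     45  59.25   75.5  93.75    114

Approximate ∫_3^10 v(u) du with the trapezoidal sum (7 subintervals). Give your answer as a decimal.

Δu = 1.
T_7 = (1/2)·[14.25 + 2·22.5 + 2·32.75 + 2·45 + 2·59.25 + 2·75.5 + 2·93.75 + 114] = 392.875.

392.875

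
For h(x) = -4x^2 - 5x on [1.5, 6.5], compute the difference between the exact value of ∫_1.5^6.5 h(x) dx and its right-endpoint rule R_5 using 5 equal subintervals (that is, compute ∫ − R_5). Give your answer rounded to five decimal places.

Exact integral: ∫_1.5^6.5 h(x) dx ≈ -461.6666667.
R_5 = -557.5.
Error ≈ -461.6666667 − (-557.5) ≈ 95.83333.

95.83333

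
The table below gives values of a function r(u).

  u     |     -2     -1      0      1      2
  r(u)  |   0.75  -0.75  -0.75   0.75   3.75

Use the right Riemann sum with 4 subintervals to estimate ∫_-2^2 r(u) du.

3

Δu = 1.
Sum = 1·[(-0.75) + (-0.75) + 0.75 + 3.75] = 3.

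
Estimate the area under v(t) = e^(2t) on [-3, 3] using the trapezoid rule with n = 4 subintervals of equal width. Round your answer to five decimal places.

334.27644

Δt = (3 − (-3))/4 = 1.5.
v(-3) ≈ 0.00248, v(-1.5) ≈ 0.04979, v(0) ≈ 1.00000, v(1.5) ≈ 20.08554, v(3) ≈ 403.42879.
T_4 = (Δt/2)·[v(t_0) + 2v(t_1) + 2v(t_2) + 2v(t_3) + v(t_4)].
Sum ≈ 334.27644.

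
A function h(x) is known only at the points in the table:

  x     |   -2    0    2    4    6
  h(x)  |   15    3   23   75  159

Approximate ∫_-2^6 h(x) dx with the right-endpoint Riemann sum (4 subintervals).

Δx = 2.
Sum = 2·[3 + 23 + 75 + 159] = 520.

520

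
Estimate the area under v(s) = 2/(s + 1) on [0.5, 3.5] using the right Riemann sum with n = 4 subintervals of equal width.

Δs = (3.5 − 0.5)/4 = 0.75.
Right endpoints: 1.25, 2, 2.75, 3.5.
v(1.25) = 8/9, v(2) = 2/3, v(2.75) = 8/15, v(3.5) = 4/9.
Sum = Δs · [v(1.25) + v(2) + v(2.75) + v(3.5)].
Sum = 1.9.

1.9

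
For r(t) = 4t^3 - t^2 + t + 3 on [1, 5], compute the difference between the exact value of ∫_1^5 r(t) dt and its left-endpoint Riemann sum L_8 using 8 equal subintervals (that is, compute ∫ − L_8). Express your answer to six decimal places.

113.166667

Exact integral: ∫_1^5 r(t) dt ≈ 606.66666667.
L_8 = 493.5.
Error ≈ 606.66666667 − 493.5 ≈ 113.166667.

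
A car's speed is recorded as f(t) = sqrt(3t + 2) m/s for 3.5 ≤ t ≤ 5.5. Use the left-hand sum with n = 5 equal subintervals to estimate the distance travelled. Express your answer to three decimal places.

Δt = (5.5 − 3.5)/5 = 0.4.
Left endpoints: 3.5, 3.9, 4.3, 4.7, 5.1.
f(3.5) ≈ 3.536, f(3.9) ≈ 3.701, f(4.3) ≈ 3.860, f(4.7) ≈ 4.012, f(5.1) ≈ 4.159.
Sum = Δt · [f(3.5) + f(3.9) + f(4.3) + f(4.7) + f(5.1)].
Sum ≈ 7.707.

7.707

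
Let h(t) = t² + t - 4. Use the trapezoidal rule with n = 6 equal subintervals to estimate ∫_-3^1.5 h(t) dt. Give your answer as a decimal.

-10.828125

Δt = (1.5 − (-3))/6 = 0.75.
h(-3) = 2, h(-2.25) = -1.1875, h(-1.5) = -3.25, h(-0.75) = -4.1875, h(0) = -4, h(0.75) = -2.6875, h(1.5) = -0.25.
T_6 = (Δt/2)·[h(t_0) + 2h(t_1) + ... + 2h(t_{5}) + h(t_6)].
Sum = -10.828125.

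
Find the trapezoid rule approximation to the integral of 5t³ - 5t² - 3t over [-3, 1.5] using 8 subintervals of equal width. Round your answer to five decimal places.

-139.27808

Δt = (1.5 − (-3))/8 = 0.5625.
f(-3) = -171, f(-2.4375) = -388323/4096, f(-1.875) = -22995/512, f(-1.3125) = -65457/4096, f(-0.75) = -2.671875, f(-0.1875) = 1449/4096, f(0.375) = -801/512, f(0.9375) = -12645/4096, f(1.5) = 1.125.
T_8 = (Δt/2)·[f(t_0) + 2f(t_1) + ... + 2f(t_{7}) + f(t_8)].
Sum ≈ -139.27808.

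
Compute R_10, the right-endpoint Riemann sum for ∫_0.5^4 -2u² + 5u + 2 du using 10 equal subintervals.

Δu = (4 − 0.5)/10 = 0.35.
Right endpoints: 0.85, 1.2, 1.55, 1.9, 2.25, 2.6, 2.95, 3.3, 3.65, 4.
f(0.85) = 4.805, f(1.2) = 5.12, f(1.55) = 4.945, f(1.9) = 4.28, f(2.25) = 3.125, f(2.6) = 1.48, f(2.95) = -0.655, f(3.3) = -3.28, f(3.65) = -6.395, f(4) = -10.
Sum = Δu · [f(0.85) + f(1.2) + f(1.55) + ...].
Sum = 1.19875.

1.19875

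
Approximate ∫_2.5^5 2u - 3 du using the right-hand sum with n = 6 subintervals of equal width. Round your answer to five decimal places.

12.29167

Δu = (5 − 2.5)/6 = 5/12.
Right endpoints: 35/12, 10/3, 3.75, 25/6, 55/12, 5.
f(35/12) = 17/6, f(10/3) = 11/3, f(3.75) = 4.5, f(25/6) = 16/3, f(55/12) = 37/6, f(5) = 7.
Sum = Δu · [f(35/12) + f(10/3) + f(3.75) + ...].
Sum ≈ 12.29167.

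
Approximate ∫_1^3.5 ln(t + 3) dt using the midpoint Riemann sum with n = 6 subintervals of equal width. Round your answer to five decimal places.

4.12223

Δt = (3.5 − 1)/6 = 5/12.
Midpoints: 29/24, 1.625, 49/24, 59/24, 2.875, 79/24.
f(29/24) ≈ 1.43707, f(1.625) ≈ 1.53148, f(49/24) ≈ 1.61774, f(59/24) ≈ 1.69714, f(2.875) ≈ 1.77071, f(79/24) ≈ 1.83923.
Sum = Δt · [f(29/24) + f(1.625) + f(49/24) + ...].
Sum ≈ 4.12223.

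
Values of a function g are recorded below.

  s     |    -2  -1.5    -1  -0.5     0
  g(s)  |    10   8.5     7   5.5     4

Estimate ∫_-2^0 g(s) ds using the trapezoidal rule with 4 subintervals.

14

Δs = 0.5.
T_4 = (0.5/2)·[10 + 2·8.5 + 2·7 + 2·5.5 + 4] = 14.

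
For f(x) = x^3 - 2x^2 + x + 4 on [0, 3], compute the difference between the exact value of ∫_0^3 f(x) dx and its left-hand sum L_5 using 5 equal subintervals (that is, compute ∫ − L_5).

3.15

Exact integral: ∫_0^3 f(x) dx = 18.75.
L_5 = 15.6.
Error = 18.75 − 15.6 = 3.15.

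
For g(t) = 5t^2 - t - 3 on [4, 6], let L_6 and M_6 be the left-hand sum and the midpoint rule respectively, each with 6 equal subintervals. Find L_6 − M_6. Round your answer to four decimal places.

L_6 ≈ 221.185185.
M_6 ≈ 237.240741.
L_6 − M_6 ≈ -16.0556.

-16.0556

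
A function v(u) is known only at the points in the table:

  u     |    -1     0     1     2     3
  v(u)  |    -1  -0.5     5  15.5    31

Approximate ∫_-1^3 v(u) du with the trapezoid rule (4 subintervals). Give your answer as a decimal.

Δu = 1.
T_4 = (1/2)·[(-1) + 2·(-0.5) + 2·5 + 2·15.5 + 31] = 35.

35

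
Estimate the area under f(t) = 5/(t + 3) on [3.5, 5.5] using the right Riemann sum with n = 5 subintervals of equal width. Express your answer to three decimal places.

1.306

Δt = (5.5 − 3.5)/5 = 0.4.
Right endpoints: 3.9, 4.3, 4.7, 5.1, 5.5.
f(3.9) = 50/69, f(4.3) = 50/73, f(4.7) = 50/77, f(5.1) = 50/81, f(5.5) = 10/17.
Sum = Δt · [f(3.9) + f(4.3) + f(4.7) + f(5.1) + f(5.5)].
Sum ≈ 1.306.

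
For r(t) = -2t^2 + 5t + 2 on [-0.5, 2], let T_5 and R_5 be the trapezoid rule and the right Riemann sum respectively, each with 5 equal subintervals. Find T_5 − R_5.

-1.25

T_5 = 8.75.
R_5 = 10.
T_5 − R_5 = -1.25.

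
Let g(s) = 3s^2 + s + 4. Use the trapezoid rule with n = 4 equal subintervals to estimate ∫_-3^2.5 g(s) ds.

Δs = (2.5 − (-3))/4 = 1.375.
g(-3) = 28, g(-1.625) = 10.296875, g(-0.25) = 3.9375, g(1.125) = 8.921875, g(2.5) = 25.25.
T_4 = (Δs/2)·[g(s_0) + 2g(s_1) + 2g(s_2) + 2g(s_3) + g(s_4)].
Sum = 68.44921875.

68.44921875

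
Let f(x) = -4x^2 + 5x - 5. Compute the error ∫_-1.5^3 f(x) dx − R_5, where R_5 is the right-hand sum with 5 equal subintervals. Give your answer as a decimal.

Exact integral: ∫_-1.5^3 f(x) dx = -46.125.
R_5 = -50.58.
Error = -46.125 − (-50.58) = 4.455.

4.455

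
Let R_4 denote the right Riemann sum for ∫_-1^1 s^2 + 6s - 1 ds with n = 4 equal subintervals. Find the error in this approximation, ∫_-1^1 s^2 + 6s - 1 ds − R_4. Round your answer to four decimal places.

Exact integral: ∫_-1^1 f(s) ds ≈ -1.333333.
R_4 = 1.75.
Error ≈ -1.333333 − 1.75 ≈ -3.0833.

-3.0833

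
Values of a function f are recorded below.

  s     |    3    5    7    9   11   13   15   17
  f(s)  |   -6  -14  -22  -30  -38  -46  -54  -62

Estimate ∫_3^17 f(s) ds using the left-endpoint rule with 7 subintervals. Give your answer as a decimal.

-420

Δs = 2.
Sum = 2·[(-6) + (-14) + (-22) + (-30) + (-38) + (-46) + (-54)] = -420.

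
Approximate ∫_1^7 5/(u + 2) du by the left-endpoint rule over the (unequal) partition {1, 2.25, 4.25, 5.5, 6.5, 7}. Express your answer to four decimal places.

6.3971

Subinterval widths: 1.25, 2, 1.25, 1, 0.5.
Left endpoints: 1, 2.25, 4.25, 5.5, 6.5.
f(1) = 5/3, f(2.25) = 20/17, f(4.25) = 0.8, f(5.5) = 2/3, f(6.5) = 10/17.
Sum = Σ Δu_i · f(u_i).
Sum ≈ 6.3971.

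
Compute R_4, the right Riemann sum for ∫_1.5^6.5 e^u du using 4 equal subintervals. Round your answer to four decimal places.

Δu = (6.5 − 1.5)/4 = 1.25.
Right endpoints: 2.75, 4, 5.25, 6.5.
f(2.75) ≈ 15.6426, f(4) ≈ 54.5982, f(5.25) ≈ 190.5663, f(6.5) ≈ 665.1416.
Sum = Δu · [f(2.75) + f(4) + f(5.25) + f(6.5)].
Sum ≈ 1157.4359.

1157.4359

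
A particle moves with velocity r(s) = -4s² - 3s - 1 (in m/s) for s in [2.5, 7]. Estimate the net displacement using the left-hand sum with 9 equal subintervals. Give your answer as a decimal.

Δs = (7 − 2.5)/9 = 0.5.
Left endpoints: 2.5, 3, 3.5, 4, 4.5, 5, 5.5, 6, 6.5.
r(2.5) = -33.5, r(3) = -46, r(3.5) = -60.5, r(4) = -77, r(4.5) = -95.5, r(5) = -116, r(5.5) = -138.5, r(6) = -163, r(6.5) = -189.5.
Sum = Δs · [r(2.5) + r(3) + r(3.5) + ...].
Sum = -459.75.

-459.75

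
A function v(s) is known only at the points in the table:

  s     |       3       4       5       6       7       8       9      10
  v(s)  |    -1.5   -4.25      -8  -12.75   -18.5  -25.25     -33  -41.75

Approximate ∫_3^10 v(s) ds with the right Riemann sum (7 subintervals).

Δs = 1.
Sum = 1·[(-4.25) + (-8) + (-12.75) + (-18.5) + (-25.25) + (-33) + (-41.75)] = -143.5.

-143.5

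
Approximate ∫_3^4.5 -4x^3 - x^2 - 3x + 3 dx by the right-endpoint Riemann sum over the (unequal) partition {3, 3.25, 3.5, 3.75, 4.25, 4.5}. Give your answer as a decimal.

Subinterval widths: 0.25, 0.25, 0.25, 0.5, 0.25.
Right endpoints: 3.25, 3.5, 3.75, 4.25, 4.5.
f(3.25) = -154.625, f(3.5) = -191.25, f(3.75) = -233.25, f(4.25) = -334.875, f(4.5) = -395.25.
Sum = Σ Δx_i · f(x_i).
Sum = -411.03125.

-411.03125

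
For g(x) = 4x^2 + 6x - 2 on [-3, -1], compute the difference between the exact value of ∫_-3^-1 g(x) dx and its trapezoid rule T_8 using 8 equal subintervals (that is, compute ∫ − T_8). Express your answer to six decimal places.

Exact integral: ∫_-3^-1 g(x) dx ≈ 6.66666667.
T_8 = 6.75.
Error ≈ 6.66666667 − 6.75 ≈ -0.083333.

-0.083333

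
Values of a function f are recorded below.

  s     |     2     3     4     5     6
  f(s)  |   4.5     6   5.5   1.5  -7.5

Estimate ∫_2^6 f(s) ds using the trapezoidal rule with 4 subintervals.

Δs = 1.
T_4 = (1/2)·[4.5 + 2·6 + 2·5.5 + 2·1.5 + (-7.5)] = 11.5.

11.5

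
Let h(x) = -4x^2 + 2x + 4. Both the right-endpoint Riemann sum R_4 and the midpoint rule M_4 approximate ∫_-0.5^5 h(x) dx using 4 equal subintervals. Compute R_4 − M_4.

R_4 = -187.515625.
M_4 = -116.6171875.
R_4 − M_4 = -70.8984375.

-70.8984375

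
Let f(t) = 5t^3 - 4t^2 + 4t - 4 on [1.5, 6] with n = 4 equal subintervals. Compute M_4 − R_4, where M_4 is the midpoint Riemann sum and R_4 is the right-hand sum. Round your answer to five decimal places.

M_4 ≈ 1354.8735352.
R_4 ≈ 1961.4638672.
M_4 − R_4 ≈ -606.59033.

-606.59033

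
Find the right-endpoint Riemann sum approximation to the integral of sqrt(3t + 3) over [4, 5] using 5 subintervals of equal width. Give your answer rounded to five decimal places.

4.09747

Δt = (5 − 4)/5 = 0.2.
Right endpoints: 4.2, 4.4, 4.6, 4.8, 5.
f(4.2) ≈ 3.94968, f(4.4) ≈ 4.02492, f(4.6) ≈ 4.09878, f(4.8) ≈ 4.17133, f(5) ≈ 4.24264.
Sum = Δt · [f(4.2) + f(4.4) + f(4.6) + f(4.8) + f(5)].
Sum ≈ 4.09747.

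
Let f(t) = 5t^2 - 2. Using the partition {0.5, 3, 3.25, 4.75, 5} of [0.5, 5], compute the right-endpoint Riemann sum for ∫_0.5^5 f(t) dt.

317.171875

Subinterval widths: 2.5, 0.25, 1.5, 0.25.
Right endpoints: 3, 3.25, 4.75, 5.
f(3) = 43, f(3.25) = 50.8125, f(4.75) = 110.8125, f(5) = 123.
Sum = Σ Δt_i · f(t_i).
Sum = 317.171875.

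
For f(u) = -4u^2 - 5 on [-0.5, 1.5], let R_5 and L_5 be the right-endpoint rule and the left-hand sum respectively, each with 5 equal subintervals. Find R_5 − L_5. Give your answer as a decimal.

R_5 = -16.48.
L_5 = -13.28.
R_5 − L_5 = -3.2.

-3.2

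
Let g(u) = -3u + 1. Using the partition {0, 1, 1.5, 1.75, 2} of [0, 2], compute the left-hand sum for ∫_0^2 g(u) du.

-1.9375

Subinterval widths: 1, 0.5, 0.25, 0.25.
Left endpoints: 0, 1, 1.5, 1.75.
g(0) = 1, g(1) = -2, g(1.5) = -3.5, g(1.75) = -4.25.
Sum = Σ Δu_i · g(u_i).
Sum = -1.9375.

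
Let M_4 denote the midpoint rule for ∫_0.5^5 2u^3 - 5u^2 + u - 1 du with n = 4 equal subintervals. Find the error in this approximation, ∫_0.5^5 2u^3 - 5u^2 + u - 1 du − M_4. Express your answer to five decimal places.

5.45801

Exact integral: ∫_0.5^5 f(u) du = 112.21875.
M_4 ≈ 106.7607422.
Error ≈ 112.21875 − 106.7607422 ≈ 5.45801.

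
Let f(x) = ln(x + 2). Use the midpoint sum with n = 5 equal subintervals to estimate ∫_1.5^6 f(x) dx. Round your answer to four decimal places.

7.7563

Δx = (6 − 1.5)/5 = 0.9.
Midpoints: 1.95, 2.85, 3.75, 4.65, 5.55.
f(1.95) ≈ 1.3737, f(2.85) ≈ 1.5790, f(3.75) ≈ 1.7492, f(4.65) ≈ 1.8946, f(5.55) ≈ 2.0215.
Sum = Δx · [f(1.95) + f(2.85) + f(3.75) + f(4.65) + f(5.55)].
Sum ≈ 7.7563.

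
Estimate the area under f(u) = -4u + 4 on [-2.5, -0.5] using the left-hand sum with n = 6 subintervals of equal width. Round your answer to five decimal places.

Δu = (-0.5 − (-2.5))/6 = 1/3.
Left endpoints: -2.5, -13/6, -11/6, -1.5, -7/6, -5/6.
f(-2.5) = 14, f(-13/6) = 38/3, f(-11/6) = 34/3, f(-1.5) = 10, f(-7/6) = 26/3, f(-5/6) = 22/3.
Sum = Δu · [f(-2.5) + f(-13/6) + f(-11/6) + ...].
Sum ≈ 21.33333.

21.33333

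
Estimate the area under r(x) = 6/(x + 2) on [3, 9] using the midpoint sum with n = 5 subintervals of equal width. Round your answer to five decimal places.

4.71945

Δx = (9 − 3)/5 = 1.2.
Midpoints: 3.6, 4.8, 6, 7.2, 8.4.
r(3.6) = 15/14, r(4.8) = 15/17, r(6) = 0.75, r(7.2) = 15/23, r(8.4) = 15/26.
Sum = Δx · [r(3.6) + r(4.8) + r(6) + r(7.2) + r(8.4)].
Sum ≈ 4.71945.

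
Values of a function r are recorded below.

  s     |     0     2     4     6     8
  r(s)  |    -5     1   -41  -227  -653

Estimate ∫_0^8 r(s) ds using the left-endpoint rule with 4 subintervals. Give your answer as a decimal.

Δs = 2.
Sum = 2·[(-5) + 1 + (-41) + (-227)] = -544.

-544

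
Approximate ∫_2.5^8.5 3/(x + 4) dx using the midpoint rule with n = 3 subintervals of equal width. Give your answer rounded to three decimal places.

1.953

Δx = (8.5 − 2.5)/3 = 2.
Midpoints: 3.5, 5.5, 7.5.
f(3.5) = 0.4, f(5.5) = 6/19, f(7.5) = 6/23.
Sum = Δx · [f(3.5) + f(5.5) + f(7.5)].
Sum ≈ 1.953.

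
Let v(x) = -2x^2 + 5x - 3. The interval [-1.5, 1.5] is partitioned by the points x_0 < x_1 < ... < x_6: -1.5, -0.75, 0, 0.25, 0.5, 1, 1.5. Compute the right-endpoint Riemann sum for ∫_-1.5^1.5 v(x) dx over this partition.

-8.875

Subinterval widths: 0.75, 0.75, 0.25, 0.25, 0.5, 0.5.
Right endpoints: -0.75, 0, 0.25, 0.5, 1, 1.5.
v(-0.75) = -7.875, v(0) = -3, v(0.25) = -1.875, v(0.5) = -1, v(1) = 0, v(1.5) = 0.
Sum = Σ Δx_i · v(x_i).
Sum = -8.875.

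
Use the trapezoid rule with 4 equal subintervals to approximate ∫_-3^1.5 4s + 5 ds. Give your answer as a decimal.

Δs = (1.5 − (-3))/4 = 1.125.
f(-3) = -7, f(-1.875) = -2.5, f(-0.75) = 2, f(0.375) = 6.5, f(1.5) = 11.
T_4 = (Δs/2)·[f(s_0) + 2f(s_1) + 2f(s_2) + 2f(s_3) + f(s_4)].
Sum = 9.

9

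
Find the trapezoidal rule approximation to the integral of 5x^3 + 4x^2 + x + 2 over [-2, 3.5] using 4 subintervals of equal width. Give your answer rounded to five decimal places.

Δx = (3.5 − (-2))/4 = 1.375.
f(-2) = -24, f(-0.625) = 879/512, f(0.75) = 7.109375, f(2.125) = 35925/512, f(3.5) = 268.875.
T_4 = (Δx/2)·[f(x_0) + 2f(x_1) + 2f(x_2) + 2f(x_3) + f(x_4)].
Sum ≈ 276.96582.

276.96582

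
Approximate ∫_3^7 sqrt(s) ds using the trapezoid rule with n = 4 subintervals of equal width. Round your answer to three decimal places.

8.874

Δs = (7 − 3)/4 = 1.
f(3) ≈ 1.732, f(4) ≈ 2.000, f(5) ≈ 2.236, f(6) ≈ 2.449, f(7) ≈ 2.646.
T_4 = (Δs/2)·[f(s_0) + 2f(s_1) + 2f(s_2) + 2f(s_3) + f(s_4)].
Sum ≈ 8.874.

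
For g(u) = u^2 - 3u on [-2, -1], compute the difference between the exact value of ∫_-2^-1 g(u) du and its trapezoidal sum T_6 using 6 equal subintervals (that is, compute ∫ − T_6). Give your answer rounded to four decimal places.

-0.0046

Exact integral: ∫_-2^-1 g(u) du ≈ 6.833333.
T_6 ≈ 6.837963.
Error ≈ 6.833333 − 6.837963 ≈ -0.0046.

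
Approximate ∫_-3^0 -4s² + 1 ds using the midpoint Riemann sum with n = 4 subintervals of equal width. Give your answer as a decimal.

-32.4375

Δs = (0 − (-3))/4 = 0.75.
Midpoints: -2.625, -1.875, -1.125, -0.375.
f(-2.625) = -26.5625, f(-1.875) = -13.0625, f(-1.125) = -4.0625, f(-0.375) = 0.4375.
Sum = Δs · [f(-2.625) + f(-1.875) + f(-1.125) + f(-0.375)].
Sum = -32.4375.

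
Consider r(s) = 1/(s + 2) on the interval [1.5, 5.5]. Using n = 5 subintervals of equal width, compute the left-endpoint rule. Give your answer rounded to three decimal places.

0.826

Δs = (5.5 − 1.5)/5 = 0.8.
Left endpoints: 1.5, 2.3, 3.1, 3.9, 4.7.
r(1.5) = 2/7, r(2.3) = 10/43, r(3.1) = 10/51, r(3.9) = 10/59, r(4.7) = 10/67.
Sum = Δs · [r(1.5) + r(2.3) + r(3.1) + r(3.9) + r(4.7)].
Sum ≈ 0.826.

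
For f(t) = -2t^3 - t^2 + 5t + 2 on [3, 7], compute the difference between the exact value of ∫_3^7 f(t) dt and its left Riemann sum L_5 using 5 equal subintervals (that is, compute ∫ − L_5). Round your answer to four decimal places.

-247.5733

Exact integral: ∫_3^7 f(t) dt ≈ -1157.333333.
L_5 = -909.76.
Error ≈ -1157.333333 − (-909.76) ≈ -247.5733.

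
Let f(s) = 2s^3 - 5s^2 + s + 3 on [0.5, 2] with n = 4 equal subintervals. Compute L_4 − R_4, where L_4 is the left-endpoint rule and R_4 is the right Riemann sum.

0.5625

L_4 ≈ 1.5878906.
R_4 ≈ 1.0253906.
L_4 − R_4 = 0.5625.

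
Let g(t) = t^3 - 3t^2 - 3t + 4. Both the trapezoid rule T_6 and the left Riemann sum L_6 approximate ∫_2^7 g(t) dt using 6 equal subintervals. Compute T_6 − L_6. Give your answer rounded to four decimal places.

T_6 ≈ 219.826389.
L_6 ≈ 142.743056.
T_6 − L_6 ≈ 77.0833.

77.0833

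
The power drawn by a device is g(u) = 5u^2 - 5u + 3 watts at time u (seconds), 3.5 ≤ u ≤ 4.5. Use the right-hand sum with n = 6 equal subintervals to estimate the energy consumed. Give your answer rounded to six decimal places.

66.356481

Δu = (4.5 − 3.5)/6 = 1/6.
Right endpoints: 11/3, 23/6, 4, 25/6, 13/3, 4.5.
g(11/3) = 467/9, g(23/6) = 2063/36, g(4) = 63, g(25/6) = 2483/36, g(13/3) = 677/9, g(4.5) = 81.75.
Sum = Δu · [g(11/3) + g(23/6) + g(4) + ...].
Sum ≈ 66.356481.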